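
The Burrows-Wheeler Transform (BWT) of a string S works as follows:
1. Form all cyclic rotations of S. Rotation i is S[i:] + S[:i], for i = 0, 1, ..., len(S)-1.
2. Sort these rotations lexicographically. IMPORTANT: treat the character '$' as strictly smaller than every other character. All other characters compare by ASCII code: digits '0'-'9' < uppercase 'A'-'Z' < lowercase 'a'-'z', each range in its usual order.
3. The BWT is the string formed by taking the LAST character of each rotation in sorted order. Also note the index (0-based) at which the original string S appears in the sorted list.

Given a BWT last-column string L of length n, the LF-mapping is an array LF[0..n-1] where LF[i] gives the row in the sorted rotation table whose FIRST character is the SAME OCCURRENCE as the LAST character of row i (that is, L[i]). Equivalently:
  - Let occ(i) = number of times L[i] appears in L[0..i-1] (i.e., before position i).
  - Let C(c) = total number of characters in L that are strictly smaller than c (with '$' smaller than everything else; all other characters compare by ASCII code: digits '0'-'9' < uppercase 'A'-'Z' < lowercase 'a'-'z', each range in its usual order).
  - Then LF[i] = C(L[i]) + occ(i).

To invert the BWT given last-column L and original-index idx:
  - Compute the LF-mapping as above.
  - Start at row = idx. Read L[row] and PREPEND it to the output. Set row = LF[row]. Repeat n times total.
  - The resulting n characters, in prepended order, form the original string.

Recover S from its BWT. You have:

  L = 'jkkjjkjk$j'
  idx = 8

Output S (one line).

Answer: kjkkjjjkj$

Derivation:
LF mapping: 1 6 7 2 3 8 4 9 0 5
Walk LF starting at row 8, prepending L[row]:
  step 1: row=8, L[8]='$', prepend. Next row=LF[8]=0
  step 2: row=0, L[0]='j', prepend. Next row=LF[0]=1
  step 3: row=1, L[1]='k', prepend. Next row=LF[1]=6
  step 4: row=6, L[6]='j', prepend. Next row=LF[6]=4
  step 5: row=4, L[4]='j', prepend. Next row=LF[4]=3
  step 6: row=3, L[3]='j', prepend. Next row=LF[3]=2
  step 7: row=2, L[2]='k', prepend. Next row=LF[2]=7
  step 8: row=7, L[7]='k', prepend. Next row=LF[7]=9
  step 9: row=9, L[9]='j', prepend. Next row=LF[9]=5
  step 10: row=5, L[5]='k', prepend. Next row=LF[5]=8
Reversed output: kjkkjjjkj$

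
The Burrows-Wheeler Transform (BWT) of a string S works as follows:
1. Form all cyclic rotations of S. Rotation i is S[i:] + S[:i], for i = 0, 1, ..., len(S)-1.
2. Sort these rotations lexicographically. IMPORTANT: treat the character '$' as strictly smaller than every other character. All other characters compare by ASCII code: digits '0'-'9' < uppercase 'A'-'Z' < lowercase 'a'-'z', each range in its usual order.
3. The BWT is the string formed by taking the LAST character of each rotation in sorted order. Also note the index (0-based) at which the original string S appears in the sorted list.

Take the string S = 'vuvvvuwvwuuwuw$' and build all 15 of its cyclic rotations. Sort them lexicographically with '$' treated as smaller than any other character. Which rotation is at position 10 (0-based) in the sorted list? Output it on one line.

All 15 rotations (rotation i = S[i:]+S[:i]):
  rot[0] = vuvvvuwvwuuwuw$
  rot[1] = uvvvuwvwuuwuw$v
  rot[2] = vvvuwvwuuwuw$vu
  rot[3] = vvuwvwuuwuw$vuv
  rot[4] = vuwvwuuwuw$vuvv
  rot[5] = uwvwuuwuw$vuvvv
  rot[6] = wvwuuwuw$vuvvvu
  rot[7] = vwuuwuw$vuvvvuw
  rot[8] = wuuwuw$vuvvvuwv
  rot[9] = uuwuw$vuvvvuwvw
  rot[10] = uwuw$vuvvvuwvwu
  rot[11] = wuw$vuvvvuwvwuu
  rot[12] = uw$vuvvvuwvwuuw
  rot[13] = w$vuvvvuwvwuuwu
  rot[14] = $vuvvvuwvwuuwuw
Sorted (with $ < everything):
  sorted[0] = $vuvvvuwvwuuwuw
  sorted[1] = uuwuw$vuvvvuwvw
  sorted[2] = uvvvuwvwuuwuw$v
  sorted[3] = uw$vuvvvuwvwuuw
  sorted[4] = uwuw$vuvvvuwvwu
  sorted[5] = uwvwuuwuw$vuvvv
  sorted[6] = vuvvvuwvwuuwuw$
  sorted[7] = vuwvwuuwuw$vuvv
  sorted[8] = vvuwvwuuwuw$vuv
  sorted[9] = vvvuwvwuuwuw$vu
  sorted[10] = vwuuwuw$vuvvvuw
  sorted[11] = w$vuvvvuwvwuuwu
  sorted[12] = wuuwuw$vuvvvuwv
  sorted[13] = wuw$vuvvvuwvwuu
  sorted[14] = wvwuuwuw$vuvvvu
sorted[10] = vwuuwuw$vuvvvuw

Answer: vwuuwuw$vuvvvuw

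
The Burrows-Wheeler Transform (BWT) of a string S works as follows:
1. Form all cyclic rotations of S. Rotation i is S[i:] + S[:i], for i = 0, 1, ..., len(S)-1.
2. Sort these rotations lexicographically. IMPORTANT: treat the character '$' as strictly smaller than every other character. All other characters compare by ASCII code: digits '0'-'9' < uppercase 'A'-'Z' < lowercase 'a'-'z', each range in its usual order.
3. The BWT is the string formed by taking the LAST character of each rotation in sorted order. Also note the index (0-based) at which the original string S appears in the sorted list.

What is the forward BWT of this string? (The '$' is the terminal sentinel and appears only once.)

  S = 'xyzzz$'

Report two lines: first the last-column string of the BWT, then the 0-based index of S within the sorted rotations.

Answer: z$xzzy
1

Derivation:
All 6 rotations (rotation i = S[i:]+S[:i]):
  rot[0] = xyzzz$
  rot[1] = yzzz$x
  rot[2] = zzz$xy
  rot[3] = zz$xyz
  rot[4] = z$xyzz
  rot[5] = $xyzzz
Sorted (with $ < everything):
  sorted[0] = $xyzzz  (last char: 'z')
  sorted[1] = xyzzz$  (last char: '$')
  sorted[2] = yzzz$x  (last char: 'x')
  sorted[3] = z$xyzz  (last char: 'z')
  sorted[4] = zz$xyz  (last char: 'z')
  sorted[5] = zzz$xy  (last char: 'y')
Last column: z$xzzy
Original string S is at sorted index 1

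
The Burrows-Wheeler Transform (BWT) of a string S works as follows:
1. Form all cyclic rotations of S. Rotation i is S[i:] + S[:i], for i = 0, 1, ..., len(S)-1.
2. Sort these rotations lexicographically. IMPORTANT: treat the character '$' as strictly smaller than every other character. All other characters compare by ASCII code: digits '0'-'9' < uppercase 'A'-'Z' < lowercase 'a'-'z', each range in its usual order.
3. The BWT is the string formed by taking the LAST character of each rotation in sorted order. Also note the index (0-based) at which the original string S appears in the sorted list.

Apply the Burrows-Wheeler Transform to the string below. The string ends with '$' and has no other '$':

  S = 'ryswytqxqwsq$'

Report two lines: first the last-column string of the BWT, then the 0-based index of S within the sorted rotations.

Answer: qsxt$wyyqsqrw
4

Derivation:
All 13 rotations (rotation i = S[i:]+S[:i]):
  rot[0] = ryswytqxqwsq$
  rot[1] = yswytqxqwsq$r
  rot[2] = swytqxqwsq$ry
  rot[3] = wytqxqwsq$rys
  rot[4] = ytqxqwsq$rysw
  rot[5] = tqxqwsq$ryswy
  rot[6] = qxqwsq$ryswyt
  rot[7] = xqwsq$ryswytq
  rot[8] = qwsq$ryswytqx
  rot[9] = wsq$ryswytqxq
  rot[10] = sq$ryswytqxqw
  rot[11] = q$ryswytqxqws
  rot[12] = $ryswytqxqwsq
Sorted (with $ < everything):
  sorted[0] = $ryswytqxqwsq  (last char: 'q')
  sorted[1] = q$ryswytqxqws  (last char: 's')
  sorted[2] = qwsq$ryswytqx  (last char: 'x')
  sorted[3] = qxqwsq$ryswyt  (last char: 't')
  sorted[4] = ryswytqxqwsq$  (last char: '$')
  sorted[5] = sq$ryswytqxqw  (last char: 'w')
  sorted[6] = swytqxqwsq$ry  (last char: 'y')
  sorted[7] = tqxqwsq$ryswy  (last char: 'y')
  sorted[8] = wsq$ryswytqxq  (last char: 'q')
  sorted[9] = wytqxqwsq$rys  (last char: 's')
  sorted[10] = xqwsq$ryswytq  (last char: 'q')
  sorted[11] = yswytqxqwsq$r  (last char: 'r')
  sorted[12] = ytqxqwsq$rysw  (last char: 'w')
Last column: qsxt$wyyqsqrw
Original string S is at sorted index 4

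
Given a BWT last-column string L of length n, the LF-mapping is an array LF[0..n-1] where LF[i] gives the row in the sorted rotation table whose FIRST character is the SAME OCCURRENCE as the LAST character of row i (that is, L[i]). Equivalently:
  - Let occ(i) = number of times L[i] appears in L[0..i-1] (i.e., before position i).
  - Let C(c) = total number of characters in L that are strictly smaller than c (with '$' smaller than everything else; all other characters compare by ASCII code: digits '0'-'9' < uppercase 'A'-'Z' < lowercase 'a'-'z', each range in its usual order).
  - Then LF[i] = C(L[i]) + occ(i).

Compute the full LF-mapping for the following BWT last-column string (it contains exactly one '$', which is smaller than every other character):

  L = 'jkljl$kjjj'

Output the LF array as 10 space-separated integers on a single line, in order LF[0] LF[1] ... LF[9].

Char counts: '$':1, 'j':5, 'k':2, 'l':2
C (first-col start): C('$')=0, C('j')=1, C('k')=6, C('l')=8
L[0]='j': occ=0, LF[0]=C('j')+0=1+0=1
L[1]='k': occ=0, LF[1]=C('k')+0=6+0=6
L[2]='l': occ=0, LF[2]=C('l')+0=8+0=8
L[3]='j': occ=1, LF[3]=C('j')+1=1+1=2
L[4]='l': occ=1, LF[4]=C('l')+1=8+1=9
L[5]='$': occ=0, LF[5]=C('$')+0=0+0=0
L[6]='k': occ=1, LF[6]=C('k')+1=6+1=7
L[7]='j': occ=2, LF[7]=C('j')+2=1+2=3
L[8]='j': occ=3, LF[8]=C('j')+3=1+3=4
L[9]='j': occ=4, LF[9]=C('j')+4=1+4=5

Answer: 1 6 8 2 9 0 7 3 4 5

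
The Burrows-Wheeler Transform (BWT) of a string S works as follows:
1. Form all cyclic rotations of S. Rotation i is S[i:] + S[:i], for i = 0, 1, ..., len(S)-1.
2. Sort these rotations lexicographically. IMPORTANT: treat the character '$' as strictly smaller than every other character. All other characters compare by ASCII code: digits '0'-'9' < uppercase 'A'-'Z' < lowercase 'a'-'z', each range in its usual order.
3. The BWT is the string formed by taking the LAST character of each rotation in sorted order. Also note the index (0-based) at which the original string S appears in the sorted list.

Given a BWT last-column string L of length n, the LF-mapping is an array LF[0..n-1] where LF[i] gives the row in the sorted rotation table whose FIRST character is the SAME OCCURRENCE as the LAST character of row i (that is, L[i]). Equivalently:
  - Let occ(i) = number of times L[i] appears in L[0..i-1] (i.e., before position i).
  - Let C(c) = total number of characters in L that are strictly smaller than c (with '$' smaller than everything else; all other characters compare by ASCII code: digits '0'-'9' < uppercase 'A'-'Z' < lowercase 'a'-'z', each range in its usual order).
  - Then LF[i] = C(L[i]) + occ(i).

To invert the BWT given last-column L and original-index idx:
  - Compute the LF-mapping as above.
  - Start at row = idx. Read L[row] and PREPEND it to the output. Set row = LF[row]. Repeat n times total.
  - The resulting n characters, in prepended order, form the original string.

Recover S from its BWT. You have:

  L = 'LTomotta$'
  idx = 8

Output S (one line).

LF mapping: 1 2 5 4 6 7 8 3 0
Walk LF starting at row 8, prepending L[row]:
  step 1: row=8, L[8]='$', prepend. Next row=LF[8]=0
  step 2: row=0, L[0]='L', prepend. Next row=LF[0]=1
  step 3: row=1, L[1]='T', prepend. Next row=LF[1]=2
  step 4: row=2, L[2]='o', prepend. Next row=LF[2]=5
  step 5: row=5, L[5]='t', prepend. Next row=LF[5]=7
  step 6: row=7, L[7]='a', prepend. Next row=LF[7]=3
  step 7: row=3, L[3]='m', prepend. Next row=LF[3]=4
  step 8: row=4, L[4]='o', prepend. Next row=LF[4]=6
  step 9: row=6, L[6]='t', prepend. Next row=LF[6]=8
Reversed output: tomatoTL$

Answer: tomatoTL$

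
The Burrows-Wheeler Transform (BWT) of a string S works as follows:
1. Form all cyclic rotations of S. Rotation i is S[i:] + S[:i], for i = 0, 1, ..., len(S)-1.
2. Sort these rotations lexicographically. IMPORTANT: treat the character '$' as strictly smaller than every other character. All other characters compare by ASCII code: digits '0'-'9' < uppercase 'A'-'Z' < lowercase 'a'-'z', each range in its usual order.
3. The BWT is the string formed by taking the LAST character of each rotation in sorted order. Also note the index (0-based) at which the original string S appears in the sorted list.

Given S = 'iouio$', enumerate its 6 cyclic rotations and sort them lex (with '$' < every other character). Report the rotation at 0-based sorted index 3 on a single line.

All 6 rotations (rotation i = S[i:]+S[:i]):
  rot[0] = iouio$
  rot[1] = ouio$i
  rot[2] = uio$io
  rot[3] = io$iou
  rot[4] = o$ioui
  rot[5] = $iouio
Sorted (with $ < everything):
  sorted[0] = $iouio
  sorted[1] = io$iou
  sorted[2] = iouio$
  sorted[3] = o$ioui
  sorted[4] = ouio$i
  sorted[5] = uio$io
sorted[3] = o$ioui

Answer: o$ioui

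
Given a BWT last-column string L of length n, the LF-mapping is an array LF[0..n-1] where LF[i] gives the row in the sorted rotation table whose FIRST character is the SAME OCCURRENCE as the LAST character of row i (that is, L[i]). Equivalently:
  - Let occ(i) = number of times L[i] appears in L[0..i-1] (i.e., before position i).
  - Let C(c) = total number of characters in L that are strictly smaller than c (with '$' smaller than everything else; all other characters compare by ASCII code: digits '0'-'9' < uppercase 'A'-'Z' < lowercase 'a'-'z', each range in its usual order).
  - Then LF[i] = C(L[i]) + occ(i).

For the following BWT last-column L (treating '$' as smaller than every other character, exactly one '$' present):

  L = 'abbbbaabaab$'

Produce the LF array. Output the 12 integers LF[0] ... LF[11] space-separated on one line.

Answer: 1 6 7 8 9 2 3 10 4 5 11 0

Derivation:
Char counts: '$':1, 'a':5, 'b':6
C (first-col start): C('$')=0, C('a')=1, C('b')=6
L[0]='a': occ=0, LF[0]=C('a')+0=1+0=1
L[1]='b': occ=0, LF[1]=C('b')+0=6+0=6
L[2]='b': occ=1, LF[2]=C('b')+1=6+1=7
L[3]='b': occ=2, LF[3]=C('b')+2=6+2=8
L[4]='b': occ=3, LF[4]=C('b')+3=6+3=9
L[5]='a': occ=1, LF[5]=C('a')+1=1+1=2
L[6]='a': occ=2, LF[6]=C('a')+2=1+2=3
L[7]='b': occ=4, LF[7]=C('b')+4=6+4=10
L[8]='a': occ=3, LF[8]=C('a')+3=1+3=4
L[9]='a': occ=4, LF[9]=C('a')+4=1+4=5
L[10]='b': occ=5, LF[10]=C('b')+5=6+5=11
L[11]='$': occ=0, LF[11]=C('$')+0=0+0=0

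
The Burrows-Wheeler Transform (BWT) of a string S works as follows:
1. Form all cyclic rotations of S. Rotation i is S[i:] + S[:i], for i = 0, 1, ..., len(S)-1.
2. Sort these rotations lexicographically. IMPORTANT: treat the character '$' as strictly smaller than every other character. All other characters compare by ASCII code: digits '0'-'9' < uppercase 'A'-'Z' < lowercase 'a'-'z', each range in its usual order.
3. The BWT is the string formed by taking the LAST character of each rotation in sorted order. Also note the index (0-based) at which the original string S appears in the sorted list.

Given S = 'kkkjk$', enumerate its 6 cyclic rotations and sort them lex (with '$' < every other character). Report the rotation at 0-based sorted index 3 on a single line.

Answer: kjk$kk

Derivation:
All 6 rotations (rotation i = S[i:]+S[:i]):
  rot[0] = kkkjk$
  rot[1] = kkjk$k
  rot[2] = kjk$kk
  rot[3] = jk$kkk
  rot[4] = k$kkkj
  rot[5] = $kkkjk
Sorted (with $ < everything):
  sorted[0] = $kkkjk
  sorted[1] = jk$kkk
  sorted[2] = k$kkkj
  sorted[3] = kjk$kk
  sorted[4] = kkjk$k
  sorted[5] = kkkjk$
sorted[3] = kjk$kk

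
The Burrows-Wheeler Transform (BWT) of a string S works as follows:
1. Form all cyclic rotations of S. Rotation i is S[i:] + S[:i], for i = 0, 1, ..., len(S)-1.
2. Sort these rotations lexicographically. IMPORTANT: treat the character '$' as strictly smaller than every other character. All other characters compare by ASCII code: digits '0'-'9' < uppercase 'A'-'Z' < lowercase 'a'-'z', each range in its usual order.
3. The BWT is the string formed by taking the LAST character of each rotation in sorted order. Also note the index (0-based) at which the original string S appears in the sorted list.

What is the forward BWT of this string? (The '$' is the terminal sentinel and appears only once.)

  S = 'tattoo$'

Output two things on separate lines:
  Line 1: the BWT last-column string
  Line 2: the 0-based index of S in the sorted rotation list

Answer: otot$ta
4

Derivation:
All 7 rotations (rotation i = S[i:]+S[:i]):
  rot[0] = tattoo$
  rot[1] = attoo$t
  rot[2] = ttoo$ta
  rot[3] = too$tat
  rot[4] = oo$tatt
  rot[5] = o$tatto
  rot[6] = $tattoo
Sorted (with $ < everything):
  sorted[0] = $tattoo  (last char: 'o')
  sorted[1] = attoo$t  (last char: 't')
  sorted[2] = o$tatto  (last char: 'o')
  sorted[3] = oo$tatt  (last char: 't')
  sorted[4] = tattoo$  (last char: '$')
  sorted[5] = too$tat  (last char: 't')
  sorted[6] = ttoo$ta  (last char: 'a')
Last column: otot$ta
Original string S is at sorted index 4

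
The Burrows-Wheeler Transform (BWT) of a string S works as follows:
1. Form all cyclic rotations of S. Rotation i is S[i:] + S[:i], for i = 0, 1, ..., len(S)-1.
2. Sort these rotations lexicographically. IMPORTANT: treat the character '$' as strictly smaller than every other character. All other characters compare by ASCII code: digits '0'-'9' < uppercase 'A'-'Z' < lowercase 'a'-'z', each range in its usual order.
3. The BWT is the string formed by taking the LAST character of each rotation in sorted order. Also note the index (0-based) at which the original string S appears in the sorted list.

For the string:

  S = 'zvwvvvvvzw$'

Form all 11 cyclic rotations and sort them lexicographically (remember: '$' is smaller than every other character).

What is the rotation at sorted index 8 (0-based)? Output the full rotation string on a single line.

Answer: wvvvvvzw$zv

Derivation:
All 11 rotations (rotation i = S[i:]+S[:i]):
  rot[0] = zvwvvvvvzw$
  rot[1] = vwvvvvvzw$z
  rot[2] = wvvvvvzw$zv
  rot[3] = vvvvvzw$zvw
  rot[4] = vvvvzw$zvwv
  rot[5] = vvvzw$zvwvv
  rot[6] = vvzw$zvwvvv
  rot[7] = vzw$zvwvvvv
  rot[8] = zw$zvwvvvvv
  rot[9] = w$zvwvvvvvz
  rot[10] = $zvwvvvvvzw
Sorted (with $ < everything):
  sorted[0] = $zvwvvvvvzw
  sorted[1] = vvvvvzw$zvw
  sorted[2] = vvvvzw$zvwv
  sorted[3] = vvvzw$zvwvv
  sorted[4] = vvzw$zvwvvv
  sorted[5] = vwvvvvvzw$z
  sorted[6] = vzw$zvwvvvv
  sorted[7] = w$zvwvvvvvz
  sorted[8] = wvvvvvzw$zv
  sorted[9] = zvwvvvvvzw$
  sorted[10] = zw$zvwvvvvv
sorted[8] = wvvvvvzw$zv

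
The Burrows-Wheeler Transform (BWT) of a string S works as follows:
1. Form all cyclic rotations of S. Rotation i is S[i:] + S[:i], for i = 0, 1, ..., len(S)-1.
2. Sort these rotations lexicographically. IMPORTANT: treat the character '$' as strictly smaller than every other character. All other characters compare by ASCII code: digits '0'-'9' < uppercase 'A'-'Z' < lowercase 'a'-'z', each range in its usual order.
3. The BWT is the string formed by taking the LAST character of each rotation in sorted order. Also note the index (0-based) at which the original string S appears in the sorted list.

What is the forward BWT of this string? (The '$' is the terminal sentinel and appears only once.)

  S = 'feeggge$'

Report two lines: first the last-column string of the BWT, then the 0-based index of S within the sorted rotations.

Answer: egfe$gge
4

Derivation:
All 8 rotations (rotation i = S[i:]+S[:i]):
  rot[0] = feeggge$
  rot[1] = eeggge$f
  rot[2] = eggge$fe
  rot[3] = ggge$fee
  rot[4] = gge$feeg
  rot[5] = ge$feegg
  rot[6] = e$feeggg
  rot[7] = $feeggge
Sorted (with $ < everything):
  sorted[0] = $feeggge  (last char: 'e')
  sorted[1] = e$feeggg  (last char: 'g')
  sorted[2] = eeggge$f  (last char: 'f')
  sorted[3] = eggge$fe  (last char: 'e')
  sorted[4] = feeggge$  (last char: '$')
  sorted[5] = ge$feegg  (last char: 'g')
  sorted[6] = gge$feeg  (last char: 'g')
  sorted[7] = ggge$fee  (last char: 'e')
Last column: egfe$gge
Original string S is at sorted index 4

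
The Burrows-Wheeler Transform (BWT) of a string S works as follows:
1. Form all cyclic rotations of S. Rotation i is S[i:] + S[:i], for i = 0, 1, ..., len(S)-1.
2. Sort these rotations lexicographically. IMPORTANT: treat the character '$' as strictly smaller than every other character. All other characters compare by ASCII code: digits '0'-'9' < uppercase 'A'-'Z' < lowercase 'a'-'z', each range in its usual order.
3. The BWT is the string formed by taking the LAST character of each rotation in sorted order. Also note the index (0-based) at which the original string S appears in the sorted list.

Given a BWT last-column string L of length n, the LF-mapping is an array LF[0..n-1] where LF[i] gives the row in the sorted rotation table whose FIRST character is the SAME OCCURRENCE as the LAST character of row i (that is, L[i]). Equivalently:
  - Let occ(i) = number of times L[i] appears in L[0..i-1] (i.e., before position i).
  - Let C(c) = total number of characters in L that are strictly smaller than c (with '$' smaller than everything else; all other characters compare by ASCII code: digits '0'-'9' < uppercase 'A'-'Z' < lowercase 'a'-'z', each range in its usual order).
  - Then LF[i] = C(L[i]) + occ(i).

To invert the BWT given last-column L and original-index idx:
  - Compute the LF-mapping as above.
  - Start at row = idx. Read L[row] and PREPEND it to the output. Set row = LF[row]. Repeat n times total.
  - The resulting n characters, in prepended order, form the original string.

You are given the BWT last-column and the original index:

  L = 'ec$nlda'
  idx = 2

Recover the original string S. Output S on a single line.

LF mapping: 4 2 0 6 5 3 1
Walk LF starting at row 2, prepending L[row]:
  step 1: row=2, L[2]='$', prepend. Next row=LF[2]=0
  step 2: row=0, L[0]='e', prepend. Next row=LF[0]=4
  step 3: row=4, L[4]='l', prepend. Next row=LF[4]=5
  step 4: row=5, L[5]='d', prepend. Next row=LF[5]=3
  step 5: row=3, L[3]='n', prepend. Next row=LF[3]=6
  step 6: row=6, L[6]='a', prepend. Next row=LF[6]=1
  step 7: row=1, L[1]='c', prepend. Next row=LF[1]=2
Reversed output: candle$

Answer: candle$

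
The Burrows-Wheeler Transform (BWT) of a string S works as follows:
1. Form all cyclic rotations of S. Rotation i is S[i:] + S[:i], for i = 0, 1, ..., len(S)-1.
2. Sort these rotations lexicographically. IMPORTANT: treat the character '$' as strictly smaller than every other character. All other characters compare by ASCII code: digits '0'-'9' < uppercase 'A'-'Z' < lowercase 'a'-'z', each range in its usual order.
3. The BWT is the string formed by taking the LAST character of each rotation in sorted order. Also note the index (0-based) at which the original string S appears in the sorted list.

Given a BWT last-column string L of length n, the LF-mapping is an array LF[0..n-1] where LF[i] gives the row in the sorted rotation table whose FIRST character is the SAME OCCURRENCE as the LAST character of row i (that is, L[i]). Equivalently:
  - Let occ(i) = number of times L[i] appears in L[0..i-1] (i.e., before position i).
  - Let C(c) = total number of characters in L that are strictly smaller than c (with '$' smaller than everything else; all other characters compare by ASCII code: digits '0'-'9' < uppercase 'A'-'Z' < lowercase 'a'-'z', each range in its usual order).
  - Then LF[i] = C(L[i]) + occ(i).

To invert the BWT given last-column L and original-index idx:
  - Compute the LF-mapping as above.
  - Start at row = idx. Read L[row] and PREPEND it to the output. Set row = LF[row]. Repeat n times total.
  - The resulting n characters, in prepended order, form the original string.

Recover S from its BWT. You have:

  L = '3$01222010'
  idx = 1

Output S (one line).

Answer: 002122103$

Derivation:
LF mapping: 9 0 1 4 6 7 8 2 5 3
Walk LF starting at row 1, prepending L[row]:
  step 1: row=1, L[1]='$', prepend. Next row=LF[1]=0
  step 2: row=0, L[0]='3', prepend. Next row=LF[0]=9
  step 3: row=9, L[9]='0', prepend. Next row=LF[9]=3
  step 4: row=3, L[3]='1', prepend. Next row=LF[3]=4
  step 5: row=4, L[4]='2', prepend. Next row=LF[4]=6
  step 6: row=6, L[6]='2', prepend. Next row=LF[6]=8
  step 7: row=8, L[8]='1', prepend. Next row=LF[8]=5
  step 8: row=5, L[5]='2', prepend. Next row=LF[5]=7
  step 9: row=7, L[7]='0', prepend. Next row=LF[7]=2
  step 10: row=2, L[2]='0', prepend. Next row=LF[2]=1
Reversed output: 002122103$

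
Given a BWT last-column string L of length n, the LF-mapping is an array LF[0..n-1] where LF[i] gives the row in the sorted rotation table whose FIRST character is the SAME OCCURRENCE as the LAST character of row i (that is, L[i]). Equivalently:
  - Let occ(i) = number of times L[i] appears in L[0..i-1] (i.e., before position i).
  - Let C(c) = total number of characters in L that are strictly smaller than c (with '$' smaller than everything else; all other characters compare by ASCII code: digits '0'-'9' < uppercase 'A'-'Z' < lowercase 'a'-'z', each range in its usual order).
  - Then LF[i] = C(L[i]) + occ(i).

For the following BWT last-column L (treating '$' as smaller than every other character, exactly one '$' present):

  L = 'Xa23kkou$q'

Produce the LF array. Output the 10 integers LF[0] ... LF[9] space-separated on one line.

Char counts: '$':1, '2':1, '3':1, 'X':1, 'a':1, 'k':2, 'o':1, 'q':1, 'u':1
C (first-col start): C('$')=0, C('2')=1, C('3')=2, C('X')=3, C('a')=4, C('k')=5, C('o')=7, C('q')=8, C('u')=9
L[0]='X': occ=0, LF[0]=C('X')+0=3+0=3
L[1]='a': occ=0, LF[1]=C('a')+0=4+0=4
L[2]='2': occ=0, LF[2]=C('2')+0=1+0=1
L[3]='3': occ=0, LF[3]=C('3')+0=2+0=2
L[4]='k': occ=0, LF[4]=C('k')+0=5+0=5
L[5]='k': occ=1, LF[5]=C('k')+1=5+1=6
L[6]='o': occ=0, LF[6]=C('o')+0=7+0=7
L[7]='u': occ=0, LF[7]=C('u')+0=9+0=9
L[8]='$': occ=0, LF[8]=C('$')+0=0+0=0
L[9]='q': occ=0, LF[9]=C('q')+0=8+0=8

Answer: 3 4 1 2 5 6 7 9 0 8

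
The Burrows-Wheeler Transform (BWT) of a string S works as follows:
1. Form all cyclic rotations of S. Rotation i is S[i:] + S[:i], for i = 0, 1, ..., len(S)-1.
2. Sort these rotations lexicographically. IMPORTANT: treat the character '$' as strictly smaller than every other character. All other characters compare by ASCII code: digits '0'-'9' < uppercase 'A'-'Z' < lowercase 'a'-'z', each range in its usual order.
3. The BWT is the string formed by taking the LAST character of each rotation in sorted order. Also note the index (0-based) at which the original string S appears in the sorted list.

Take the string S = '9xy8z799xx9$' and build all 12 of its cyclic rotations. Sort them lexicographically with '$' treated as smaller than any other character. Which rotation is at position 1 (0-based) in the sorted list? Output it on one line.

Answer: 799xx9$9xy8z

Derivation:
All 12 rotations (rotation i = S[i:]+S[:i]):
  rot[0] = 9xy8z799xx9$
  rot[1] = xy8z799xx9$9
  rot[2] = y8z799xx9$9x
  rot[3] = 8z799xx9$9xy
  rot[4] = z799xx9$9xy8
  rot[5] = 799xx9$9xy8z
  rot[6] = 99xx9$9xy8z7
  rot[7] = 9xx9$9xy8z79
  rot[8] = xx9$9xy8z799
  rot[9] = x9$9xy8z799x
  rot[10] = 9$9xy8z799xx
  rot[11] = $9xy8z799xx9
Sorted (with $ < everything):
  sorted[0] = $9xy8z799xx9
  sorted[1] = 799xx9$9xy8z
  sorted[2] = 8z799xx9$9xy
  sorted[3] = 9$9xy8z799xx
  sorted[4] = 99xx9$9xy8z7
  sorted[5] = 9xx9$9xy8z79
  sorted[6] = 9xy8z799xx9$
  sorted[7] = x9$9xy8z799x
  sorted[8] = xx9$9xy8z799
  sorted[9] = xy8z799xx9$9
  sorted[10] = y8z799xx9$9x
  sorted[11] = z799xx9$9xy8
sorted[1] = 799xx9$9xy8z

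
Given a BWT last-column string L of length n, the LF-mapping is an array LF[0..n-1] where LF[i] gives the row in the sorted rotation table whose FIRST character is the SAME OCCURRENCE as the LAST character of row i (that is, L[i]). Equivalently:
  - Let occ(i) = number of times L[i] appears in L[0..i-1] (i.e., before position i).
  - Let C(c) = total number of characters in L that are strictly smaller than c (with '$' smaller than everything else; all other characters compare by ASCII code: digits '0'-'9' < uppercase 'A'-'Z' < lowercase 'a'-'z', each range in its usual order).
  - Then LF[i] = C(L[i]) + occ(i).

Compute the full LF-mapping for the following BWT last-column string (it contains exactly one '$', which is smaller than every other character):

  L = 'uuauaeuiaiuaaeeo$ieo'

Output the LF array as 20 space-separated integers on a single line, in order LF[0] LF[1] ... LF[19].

Char counts: '$':1, 'a':5, 'e':4, 'i':3, 'o':2, 'u':5
C (first-col start): C('$')=0, C('a')=1, C('e')=6, C('i')=10, C('o')=13, C('u')=15
L[0]='u': occ=0, LF[0]=C('u')+0=15+0=15
L[1]='u': occ=1, LF[1]=C('u')+1=15+1=16
L[2]='a': occ=0, LF[2]=C('a')+0=1+0=1
L[3]='u': occ=2, LF[3]=C('u')+2=15+2=17
L[4]='a': occ=1, LF[4]=C('a')+1=1+1=2
L[5]='e': occ=0, LF[5]=C('e')+0=6+0=6
L[6]='u': occ=3, LF[6]=C('u')+3=15+3=18
L[7]='i': occ=0, LF[7]=C('i')+0=10+0=10
L[8]='a': occ=2, LF[8]=C('a')+2=1+2=3
L[9]='i': occ=1, LF[9]=C('i')+1=10+1=11
L[10]='u': occ=4, LF[10]=C('u')+4=15+4=19
L[11]='a': occ=3, LF[11]=C('a')+3=1+3=4
L[12]='a': occ=4, LF[12]=C('a')+4=1+4=5
L[13]='e': occ=1, LF[13]=C('e')+1=6+1=7
L[14]='e': occ=2, LF[14]=C('e')+2=6+2=8
L[15]='o': occ=0, LF[15]=C('o')+0=13+0=13
L[16]='$': occ=0, LF[16]=C('$')+0=0+0=0
L[17]='i': occ=2, LF[17]=C('i')+2=10+2=12
L[18]='e': occ=3, LF[18]=C('e')+3=6+3=9
L[19]='o': occ=1, LF[19]=C('o')+1=13+1=14

Answer: 15 16 1 17 2 6 18 10 3 11 19 4 5 7 8 13 0 12 9 14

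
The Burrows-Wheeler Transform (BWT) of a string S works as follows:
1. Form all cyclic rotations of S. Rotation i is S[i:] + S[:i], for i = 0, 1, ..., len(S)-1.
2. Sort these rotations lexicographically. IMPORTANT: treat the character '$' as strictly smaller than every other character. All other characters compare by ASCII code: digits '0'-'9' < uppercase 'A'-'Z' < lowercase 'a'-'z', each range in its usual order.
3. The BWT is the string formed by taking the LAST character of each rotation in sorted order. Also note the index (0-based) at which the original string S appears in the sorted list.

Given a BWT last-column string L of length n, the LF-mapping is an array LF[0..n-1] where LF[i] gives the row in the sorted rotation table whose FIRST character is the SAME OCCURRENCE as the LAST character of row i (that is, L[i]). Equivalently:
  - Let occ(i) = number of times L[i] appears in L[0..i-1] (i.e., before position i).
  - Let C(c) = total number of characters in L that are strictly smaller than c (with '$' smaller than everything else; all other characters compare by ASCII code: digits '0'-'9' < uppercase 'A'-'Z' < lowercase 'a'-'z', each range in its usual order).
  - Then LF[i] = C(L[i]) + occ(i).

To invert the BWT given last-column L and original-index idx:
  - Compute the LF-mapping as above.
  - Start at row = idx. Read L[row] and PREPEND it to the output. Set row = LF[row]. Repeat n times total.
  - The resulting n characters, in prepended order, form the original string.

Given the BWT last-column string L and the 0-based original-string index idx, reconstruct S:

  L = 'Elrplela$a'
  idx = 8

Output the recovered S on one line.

Answer: parallelE$

Derivation:
LF mapping: 1 5 9 8 6 4 7 2 0 3
Walk LF starting at row 8, prepending L[row]:
  step 1: row=8, L[8]='$', prepend. Next row=LF[8]=0
  step 2: row=0, L[0]='E', prepend. Next row=LF[0]=1
  step 3: row=1, L[1]='l', prepend. Next row=LF[1]=5
  step 4: row=5, L[5]='e', prepend. Next row=LF[5]=4
  step 5: row=4, L[4]='l', prepend. Next row=LF[4]=6
  step 6: row=6, L[6]='l', prepend. Next row=LF[6]=7
  step 7: row=7, L[7]='a', prepend. Next row=LF[7]=2
  step 8: row=2, L[2]='r', prepend. Next row=LF[2]=9
  step 9: row=9, L[9]='a', prepend. Next row=LF[9]=3
  step 10: row=3, L[3]='p', prepend. Next row=LF[3]=8
Reversed output: parallelE$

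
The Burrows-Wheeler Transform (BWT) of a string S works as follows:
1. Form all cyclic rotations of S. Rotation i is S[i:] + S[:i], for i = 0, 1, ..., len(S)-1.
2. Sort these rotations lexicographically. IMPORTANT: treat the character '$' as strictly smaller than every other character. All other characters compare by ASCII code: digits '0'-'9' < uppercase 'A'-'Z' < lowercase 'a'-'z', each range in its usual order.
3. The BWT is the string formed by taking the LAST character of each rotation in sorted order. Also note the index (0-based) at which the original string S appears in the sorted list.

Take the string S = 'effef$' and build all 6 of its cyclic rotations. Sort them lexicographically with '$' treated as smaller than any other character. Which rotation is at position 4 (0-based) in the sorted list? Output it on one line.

Answer: fef$ef

Derivation:
All 6 rotations (rotation i = S[i:]+S[:i]):
  rot[0] = effef$
  rot[1] = ffef$e
  rot[2] = fef$ef
  rot[3] = ef$eff
  rot[4] = f$effe
  rot[5] = $effef
Sorted (with $ < everything):
  sorted[0] = $effef
  sorted[1] = ef$eff
  sorted[2] = effef$
  sorted[3] = f$effe
  sorted[4] = fef$ef
  sorted[5] = ffef$e
sorted[4] = fef$ef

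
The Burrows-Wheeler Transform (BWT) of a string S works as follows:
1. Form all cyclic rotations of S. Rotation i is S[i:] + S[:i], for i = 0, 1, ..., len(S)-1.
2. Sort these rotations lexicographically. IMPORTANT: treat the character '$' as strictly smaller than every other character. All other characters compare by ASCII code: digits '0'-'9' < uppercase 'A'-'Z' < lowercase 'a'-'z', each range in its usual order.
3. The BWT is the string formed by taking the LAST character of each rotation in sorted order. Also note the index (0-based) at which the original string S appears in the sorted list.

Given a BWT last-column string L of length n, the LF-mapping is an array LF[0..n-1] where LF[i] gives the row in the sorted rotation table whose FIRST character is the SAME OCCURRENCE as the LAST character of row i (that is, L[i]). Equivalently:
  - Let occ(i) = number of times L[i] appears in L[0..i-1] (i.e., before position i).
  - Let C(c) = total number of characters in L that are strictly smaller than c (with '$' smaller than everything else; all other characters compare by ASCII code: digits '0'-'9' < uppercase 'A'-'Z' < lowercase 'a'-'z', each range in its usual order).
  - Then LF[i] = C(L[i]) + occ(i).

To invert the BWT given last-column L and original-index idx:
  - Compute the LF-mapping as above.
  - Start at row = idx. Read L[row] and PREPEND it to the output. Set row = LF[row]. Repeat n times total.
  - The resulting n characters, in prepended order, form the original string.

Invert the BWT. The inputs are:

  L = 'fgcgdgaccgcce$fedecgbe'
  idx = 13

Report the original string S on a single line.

LF mapping: 15 17 3 18 9 19 1 4 5 20 6 7 11 0 16 12 10 13 8 21 2 14
Walk LF starting at row 13, prepending L[row]:
  step 1: row=13, L[13]='$', prepend. Next row=LF[13]=0
  step 2: row=0, L[0]='f', prepend. Next row=LF[0]=15
  step 3: row=15, L[15]='e', prepend. Next row=LF[15]=12
  step 4: row=12, L[12]='e', prepend. Next row=LF[12]=11
  step 5: row=11, L[11]='c', prepend. Next row=LF[11]=7
  step 6: row=7, L[7]='c', prepend. Next row=LF[7]=4
  step 7: row=4, L[4]='d', prepend. Next row=LF[4]=9
  step 8: row=9, L[9]='g', prepend. Next row=LF[9]=20
  step 9: row=20, L[20]='b', prepend. Next row=LF[20]=2
  step 10: row=2, L[2]='c', prepend. Next row=LF[2]=3
  step 11: row=3, L[3]='g', prepend. Next row=LF[3]=18
  step 12: row=18, L[18]='c', prepend. Next row=LF[18]=8
  step 13: row=8, L[8]='c', prepend. Next row=LF[8]=5
  step 14: row=5, L[5]='g', prepend. Next row=LF[5]=19
  step 15: row=19, L[19]='g', prepend. Next row=LF[19]=21
  step 16: row=21, L[21]='e', prepend. Next row=LF[21]=14
  step 17: row=14, L[14]='f', prepend. Next row=LF[14]=16
  step 18: row=16, L[16]='d', prepend. Next row=LF[16]=10
  step 19: row=10, L[10]='c', prepend. Next row=LF[10]=6
  step 20: row=6, L[6]='a', prepend. Next row=LF[6]=1
  step 21: row=1, L[1]='g', prepend. Next row=LF[1]=17
  step 22: row=17, L[17]='e', prepend. Next row=LF[17]=13
Reversed output: egacdfeggccgcbgdcceef$

Answer: egacdfeggccgcbgdcceef$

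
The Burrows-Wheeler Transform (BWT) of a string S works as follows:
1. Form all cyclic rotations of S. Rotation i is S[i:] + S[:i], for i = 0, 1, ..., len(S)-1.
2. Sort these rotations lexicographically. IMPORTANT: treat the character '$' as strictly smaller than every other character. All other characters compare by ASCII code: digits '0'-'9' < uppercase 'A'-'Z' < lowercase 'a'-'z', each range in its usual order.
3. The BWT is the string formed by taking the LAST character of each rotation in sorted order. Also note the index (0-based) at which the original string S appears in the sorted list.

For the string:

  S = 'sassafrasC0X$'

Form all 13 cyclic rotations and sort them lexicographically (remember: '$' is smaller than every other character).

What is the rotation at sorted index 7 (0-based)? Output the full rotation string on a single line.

Answer: frasC0X$sassa

Derivation:
All 13 rotations (rotation i = S[i:]+S[:i]):
  rot[0] = sassafrasC0X$
  rot[1] = assafrasC0X$s
  rot[2] = ssafrasC0X$sa
  rot[3] = safrasC0X$sas
  rot[4] = afrasC0X$sass
  rot[5] = frasC0X$sassa
  rot[6] = rasC0X$sassaf
  rot[7] = asC0X$sassafr
  rot[8] = sC0X$sassafra
  rot[9] = C0X$sassafras
  rot[10] = 0X$sassafrasC
  rot[11] = X$sassafrasC0
  rot[12] = $sassafrasC0X
Sorted (with $ < everything):
  sorted[0] = $sassafrasC0X
  sorted[1] = 0X$sassafrasC
  sorted[2] = C0X$sassafras
  sorted[3] = X$sassafrasC0
  sorted[4] = afrasC0X$sass
  sorted[5] = asC0X$sassafr
  sorted[6] = assafrasC0X$s
  sorted[7] = frasC0X$sassa
  sorted[8] = rasC0X$sassaf
  sorted[9] = sC0X$sassafra
  sorted[10] = safrasC0X$sas
  sorted[11] = sassafrasC0X$
  sorted[12] = ssafrasC0X$sa
sorted[7] = frasC0X$sassa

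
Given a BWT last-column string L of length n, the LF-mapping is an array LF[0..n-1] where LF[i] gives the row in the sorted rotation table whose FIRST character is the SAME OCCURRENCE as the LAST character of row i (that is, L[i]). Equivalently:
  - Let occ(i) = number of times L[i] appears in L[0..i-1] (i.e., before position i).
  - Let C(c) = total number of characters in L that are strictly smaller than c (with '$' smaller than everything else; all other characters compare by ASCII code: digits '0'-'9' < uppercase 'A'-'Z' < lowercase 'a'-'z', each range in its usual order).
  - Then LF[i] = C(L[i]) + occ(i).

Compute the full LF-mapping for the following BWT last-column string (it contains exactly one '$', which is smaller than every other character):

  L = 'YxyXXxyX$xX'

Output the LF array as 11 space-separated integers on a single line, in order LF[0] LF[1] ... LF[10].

Char counts: '$':1, 'X':4, 'Y':1, 'x':3, 'y':2
C (first-col start): C('$')=0, C('X')=1, C('Y')=5, C('x')=6, C('y')=9
L[0]='Y': occ=0, LF[0]=C('Y')+0=5+0=5
L[1]='x': occ=0, LF[1]=C('x')+0=6+0=6
L[2]='y': occ=0, LF[2]=C('y')+0=9+0=9
L[3]='X': occ=0, LF[3]=C('X')+0=1+0=1
L[4]='X': occ=1, LF[4]=C('X')+1=1+1=2
L[5]='x': occ=1, LF[5]=C('x')+1=6+1=7
L[6]='y': occ=1, LF[6]=C('y')+1=9+1=10
L[7]='X': occ=2, LF[7]=C('X')+2=1+2=3
L[8]='$': occ=0, LF[8]=C('$')+0=0+0=0
L[9]='x': occ=2, LF[9]=C('x')+2=6+2=8
L[10]='X': occ=3, LF[10]=C('X')+3=1+3=4

Answer: 5 6 9 1 2 7 10 3 0 8 4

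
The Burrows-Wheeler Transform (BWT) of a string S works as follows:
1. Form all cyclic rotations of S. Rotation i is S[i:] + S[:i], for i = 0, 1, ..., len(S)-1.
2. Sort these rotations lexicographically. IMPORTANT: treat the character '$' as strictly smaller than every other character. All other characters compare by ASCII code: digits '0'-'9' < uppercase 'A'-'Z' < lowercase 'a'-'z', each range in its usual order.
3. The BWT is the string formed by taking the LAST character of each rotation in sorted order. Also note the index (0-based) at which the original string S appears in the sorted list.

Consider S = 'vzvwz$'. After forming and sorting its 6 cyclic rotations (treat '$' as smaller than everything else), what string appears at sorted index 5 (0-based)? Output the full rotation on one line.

Answer: zvwz$v

Derivation:
All 6 rotations (rotation i = S[i:]+S[:i]):
  rot[0] = vzvwz$
  rot[1] = zvwz$v
  rot[2] = vwz$vz
  rot[3] = wz$vzv
  rot[4] = z$vzvw
  rot[5] = $vzvwz
Sorted (with $ < everything):
  sorted[0] = $vzvwz
  sorted[1] = vwz$vz
  sorted[2] = vzvwz$
  sorted[3] = wz$vzv
  sorted[4] = z$vzvw
  sorted[5] = zvwz$v
sorted[5] = zvwz$v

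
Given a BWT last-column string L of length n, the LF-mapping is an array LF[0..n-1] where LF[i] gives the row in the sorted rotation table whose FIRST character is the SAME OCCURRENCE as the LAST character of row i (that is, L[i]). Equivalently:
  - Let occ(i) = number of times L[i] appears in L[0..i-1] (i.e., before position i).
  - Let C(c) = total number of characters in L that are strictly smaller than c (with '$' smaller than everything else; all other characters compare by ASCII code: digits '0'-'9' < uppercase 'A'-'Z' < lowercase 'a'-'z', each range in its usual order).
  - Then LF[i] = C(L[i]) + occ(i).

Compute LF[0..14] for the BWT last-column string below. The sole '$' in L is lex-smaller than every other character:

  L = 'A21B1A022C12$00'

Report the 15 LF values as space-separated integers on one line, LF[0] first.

Answer: 11 7 4 13 5 12 1 8 9 14 6 10 0 2 3

Derivation:
Char counts: '$':1, '0':3, '1':3, '2':4, 'A':2, 'B':1, 'C':1
C (first-col start): C('$')=0, C('0')=1, C('1')=4, C('2')=7, C('A')=11, C('B')=13, C('C')=14
L[0]='A': occ=0, LF[0]=C('A')+0=11+0=11
L[1]='2': occ=0, LF[1]=C('2')+0=7+0=7
L[2]='1': occ=0, LF[2]=C('1')+0=4+0=4
L[3]='B': occ=0, LF[3]=C('B')+0=13+0=13
L[4]='1': occ=1, LF[4]=C('1')+1=4+1=5
L[5]='A': occ=1, LF[5]=C('A')+1=11+1=12
L[6]='0': occ=0, LF[6]=C('0')+0=1+0=1
L[7]='2': occ=1, LF[7]=C('2')+1=7+1=8
L[8]='2': occ=2, LF[8]=C('2')+2=7+2=9
L[9]='C': occ=0, LF[9]=C('C')+0=14+0=14
L[10]='1': occ=2, LF[10]=C('1')+2=4+2=6
L[11]='2': occ=3, LF[11]=C('2')+3=7+3=10
L[12]='$': occ=0, LF[12]=C('$')+0=0+0=0
L[13]='0': occ=1, LF[13]=C('0')+1=1+1=2
L[14]='0': occ=2, LF[14]=C('0')+2=1+2=3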